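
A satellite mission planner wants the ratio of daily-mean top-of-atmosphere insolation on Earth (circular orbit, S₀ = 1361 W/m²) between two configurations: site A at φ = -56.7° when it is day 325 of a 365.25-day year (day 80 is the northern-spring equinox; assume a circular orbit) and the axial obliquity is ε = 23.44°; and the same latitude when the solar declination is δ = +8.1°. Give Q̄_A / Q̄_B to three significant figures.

— Configuration A (φ=-56.7°):
Solar longitude: λ_s = 360° × (325 − 80)/365.25 = 241.478°.
sin δ = sin 23.44° × sin 241.478° = -0.34951, so δ = -20.457°.
cos H₀ = −tan(-56.7°) tan(-20.457°) = -0.5679, H₀ = 2.1747 rad.
Bracket: H₀ sin φ sin δ + cos φ cos δ sin H₀ = 2.1747×-0.83581×-0.34951 + 0.54902×0.93693×0.82310 = 0.635282 + 0.423397 = 1.058679.
Q̄ = (S₀/π) × [bracket] = (1361/π) × 1.058679 = 458.64 W/m².
— Configuration B (φ=-56.7°):
cos H₀ = −tan(-56.7°) tan(+8.100°) = 0.2167, H₀ = 1.3524 rad.
Bracket: H₀ sin φ sin δ + cos φ cos δ sin H₀ = 1.3524×-0.83581×0.14090 + 0.54902×0.99002×0.97625 = -0.159266 + 0.530632 = 0.371366.
Q̄ = (S₀/π) × [bracket] = (1361/π) × 0.371366 = 160.88 W/m².
Ratio Q̄_A / Q̄_B = 458.64 / 160.88 = 2.851.

Q̄_A / Q̄_B ≈ 2.85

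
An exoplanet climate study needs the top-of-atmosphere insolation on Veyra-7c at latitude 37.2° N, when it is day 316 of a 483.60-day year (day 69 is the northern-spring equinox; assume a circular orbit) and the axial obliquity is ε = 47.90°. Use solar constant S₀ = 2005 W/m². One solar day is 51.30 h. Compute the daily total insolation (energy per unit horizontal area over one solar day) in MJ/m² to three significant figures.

Solar longitude: λ_s = 360° × (316 − 69)/483.60 = 183.871°.
sin δ = sin 47.90° × sin 183.871° = -0.05009, so δ = -2.871°.
cos H₀ = −tan(+37.2°) tan(-2.871°) = 0.0381, H₀ = 1.5327 rad.
Bracket: H₀ sin φ sin δ + cos φ cos δ sin H₀ = 1.5327×0.60460×-0.05009 + 0.79653×0.99874×0.99928 = -0.046417 + 0.794954 = 0.748537.
Q̄ = (S₀/π) × [bracket] = (2005/π) × 0.748537 = 477.72 W/m².
Daily total = Q̄ × 51.30 h × 3600 s/h = 477.72 × 51.30 × 3600 / 10⁶ = 88.23 MJ/m².

88.2 MJ/m²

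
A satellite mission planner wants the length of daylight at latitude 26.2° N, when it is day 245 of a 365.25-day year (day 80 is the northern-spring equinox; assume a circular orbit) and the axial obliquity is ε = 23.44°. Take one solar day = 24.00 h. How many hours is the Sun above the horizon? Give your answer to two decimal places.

12.45 h

Solar longitude: λ_s = 360° × (245 − 80)/365.25 = 162.628°.
sin δ = sin 23.44° × sin 162.628° = 0.11877, so δ = +6.821°.
cos H₀ = −tan φ · tan δ = −tan(+26.2°) × tan(+6.821°) = -0.0589, so H₀ = 1.6297 rad = 93.37°.
Daylight = 2H₀/(2π) × 24.00 h = (1.6297/π) × 24.00 = 12.45 h.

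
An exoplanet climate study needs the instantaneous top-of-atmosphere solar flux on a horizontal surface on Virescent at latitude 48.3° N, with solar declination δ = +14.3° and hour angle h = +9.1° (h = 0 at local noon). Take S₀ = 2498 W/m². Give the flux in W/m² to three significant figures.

2.05e+03 W/m²

cos θ_z = sin φ sin δ + cos φ cos δ cos h = 0.184419 + 0.636505 = 0.820924.
Flux = S₀ · cos θ_z = 2498 × 0.820924 = 2051 W/m².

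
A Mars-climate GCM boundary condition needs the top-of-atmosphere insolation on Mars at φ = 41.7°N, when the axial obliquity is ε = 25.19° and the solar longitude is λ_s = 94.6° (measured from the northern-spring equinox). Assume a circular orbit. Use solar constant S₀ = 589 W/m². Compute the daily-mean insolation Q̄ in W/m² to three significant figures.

Q̄ ≈ 221 W/m²

Solar declination: sin δ = sin ε · sin λ_s = sin 25.19° × sin 94.6° = 0.42425, so δ = +25.103°.
cos H₀ = −tan(+41.7°) tan(+25.103°) = -0.4174, H₀ = 2.0014 rad.
Bracket: H₀ sin φ sin δ + cos φ cos δ sin H₀ = 2.0014×0.66523×0.42425 + 0.74664×0.90554×0.90871 = 0.564843 + 0.614390 = 1.179233.
Q̄ = (S₀/π) × [bracket] = (589/π) × 1.179233 = 221.1 W/m².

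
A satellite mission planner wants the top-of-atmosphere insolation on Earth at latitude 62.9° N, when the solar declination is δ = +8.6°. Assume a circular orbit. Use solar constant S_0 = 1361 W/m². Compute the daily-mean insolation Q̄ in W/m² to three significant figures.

Q̄ ≈ 294 W/m²

cos h₀ = −tan(+62.9°) tan(+8.600°) = -0.2955, h₀ = 1.8708 rad.
Bracket: h₀ sin ϕ sin δ + cos ϕ cos δ sin h₀ = 1.8708×0.89021×0.14954 + 0.45554×0.98876×0.95533 = 0.249045 + 0.430299 = 0.679344.
Q̄ = (S_0/π) × [bracket] = (1361/π) × 0.679344 = 294.3 W/m².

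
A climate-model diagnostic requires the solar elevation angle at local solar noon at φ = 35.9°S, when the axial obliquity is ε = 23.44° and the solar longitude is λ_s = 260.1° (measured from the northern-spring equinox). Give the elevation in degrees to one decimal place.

77.2°

Solar declination: sin δ = sin ε · sin λ_s = sin 23.44° × sin 260.1° = -0.39187, so δ = -23.071°.
At local noon the hour angle is zero, so the zenith angle equals |φ − δ| = |-35.9° − (-23.071°)| = 12.829°.
Elevation = 90° − 12.829° = 77.2°.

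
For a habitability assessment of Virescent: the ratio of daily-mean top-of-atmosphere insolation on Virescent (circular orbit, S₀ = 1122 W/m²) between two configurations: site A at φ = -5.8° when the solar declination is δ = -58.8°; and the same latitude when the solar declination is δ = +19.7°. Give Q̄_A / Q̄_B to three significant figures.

Q̄_A / Q̄_B ≈ 0.745

— Configuration A (φ=-5.8°):
cos H₀ = −tan(-5.8°) tan(-58.800°) = -0.1677, H₀ = 1.7393 rad.
Bracket: H₀ sin φ sin δ + cos φ cos δ sin H₀ = 1.7393×-0.10106×-0.85536 + 0.99488×0.51803×0.98583 = 0.150350 + 0.508075 = 0.658425.
Q̄ = (S₀/π) × [bracket] = (1122/π) × 0.658425 = 235.15 W/m².
— Configuration B (φ=-5.8°):
cos H₀ = −tan(-5.8°) tan(+19.700°) = 0.0364, H₀ = 1.5344 rad.
Bracket: H₀ sin φ sin δ + cos φ cos δ sin H₀ = 1.5344×-0.10106×0.33710 + 0.99488×0.94147×0.99934 = -0.052273 + 0.936031 = 0.883758.
Q̄ = (S₀/π) × [bracket] = (1122/π) × 0.883758 = 315.63 W/m².
Ratio Q̄_A / Q̄_B = 235.15 / 315.63 = 0.7450.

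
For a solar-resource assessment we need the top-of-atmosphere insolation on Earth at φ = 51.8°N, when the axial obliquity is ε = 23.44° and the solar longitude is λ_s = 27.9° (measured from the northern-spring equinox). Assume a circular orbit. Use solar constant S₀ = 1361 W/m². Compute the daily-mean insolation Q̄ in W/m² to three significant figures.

Q̄ ≈ 370 W/m²

Solar declination: sin δ = sin ε · sin λ_s = sin 23.44° × sin 27.9° = 0.18614, so δ = +10.727°.
cos H₀ = −tan(+51.8°) tan(+10.727°) = -0.2407, H₀ = 1.8139 rad.
Bracket: H₀ sin φ sin δ + cos φ cos δ sin H₀ = 1.8139×0.78586×0.18614 + 0.61841×0.98252×0.97059 = 0.265337 + 0.589731 = 0.855068.
Q̄ = (S₀/π) × [bracket] = (1361/π) × 0.855068 = 370.4 W/m².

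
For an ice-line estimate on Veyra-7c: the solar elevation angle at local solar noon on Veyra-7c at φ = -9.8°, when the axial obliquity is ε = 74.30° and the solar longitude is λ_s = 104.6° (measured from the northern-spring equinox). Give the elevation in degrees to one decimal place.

Solar declination: sin δ = sin ε · sin λ_s = sin 74.30° × sin 104.6° = 0.93161, so δ = +68.687°.
At local noon the hour angle is zero, so the zenith angle equals |φ − δ| = |-9.8° − (+68.687°)| = 78.487°.
Elevation = 90° − 78.487° = 11.5°.

11.5°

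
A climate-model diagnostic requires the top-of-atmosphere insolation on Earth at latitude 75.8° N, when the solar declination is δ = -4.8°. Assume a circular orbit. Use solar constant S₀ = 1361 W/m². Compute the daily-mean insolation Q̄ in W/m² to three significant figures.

Q̄ ≈ 56.6 W/m²

cos H₀ = −tan(+75.8°) tan(-4.800°) = 0.3319, H₀ = 1.2325 rad.
Bracket: H₀ sin φ sin δ + cos φ cos δ sin H₀ = 1.2325×0.96945×-0.08368 + 0.24531×0.99649×0.94333 = -0.099985 + 0.230596 = 0.130611.
Q̄ = (S₀/π) × [bracket] = (1361/π) × 0.130611 = 56.58 W/m².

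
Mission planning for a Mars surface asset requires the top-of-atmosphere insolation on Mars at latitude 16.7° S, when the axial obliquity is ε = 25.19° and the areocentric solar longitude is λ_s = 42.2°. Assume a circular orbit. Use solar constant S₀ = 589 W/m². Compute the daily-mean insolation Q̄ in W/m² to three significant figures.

sin δ = sin 25.19° × sin 42.2° = 0.28590, so δ = +16.613°.
cos H₀ = −tan(-16.7°) tan(+16.613°) = 0.0895, H₀ = 1.4812 rad.
Bracket: H₀ sin φ sin δ + cos φ cos δ sin H₀ = 1.4812×-0.28736×0.28590 + 0.95782×0.95826×0.99599 = -0.121690 + 0.914160 = 0.792470.
Q̄ = (S₀/π) × [bracket] = (589/π) × 0.792470 = 148.6 W/m².

Q̄ ≈ 149 W/m²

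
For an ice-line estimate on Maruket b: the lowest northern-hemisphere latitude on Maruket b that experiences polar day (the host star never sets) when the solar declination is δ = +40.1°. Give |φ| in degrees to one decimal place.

Polar day requires cos H₀ = −tan φ tan δ ≤ −1, i.e. tan φ tan δ ≥ 1.
The boundary is |tan φ| · |tan δ| = 1, so |φ| = 90° − |δ| = 90° − 40.1° = 49.9° in the northern hemisphere.

|φ| = 49.9°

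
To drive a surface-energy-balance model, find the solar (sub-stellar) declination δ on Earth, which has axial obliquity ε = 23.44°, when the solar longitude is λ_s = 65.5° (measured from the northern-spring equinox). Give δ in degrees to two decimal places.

sin δ = sin ε · sin λ_s = sin 23.44° × sin 65.5° = 0.361972.
δ = arcsin(0.361972) = +21.22°.

δ = +21.22°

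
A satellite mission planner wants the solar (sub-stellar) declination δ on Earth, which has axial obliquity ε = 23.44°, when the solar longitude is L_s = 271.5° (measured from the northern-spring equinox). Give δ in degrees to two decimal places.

δ = -23.43°

sin δ = sin ε · sin L_s = sin 23.44° × sin 271.5° = -0.397652.
δ = arcsin(-0.397652) = -23.43°.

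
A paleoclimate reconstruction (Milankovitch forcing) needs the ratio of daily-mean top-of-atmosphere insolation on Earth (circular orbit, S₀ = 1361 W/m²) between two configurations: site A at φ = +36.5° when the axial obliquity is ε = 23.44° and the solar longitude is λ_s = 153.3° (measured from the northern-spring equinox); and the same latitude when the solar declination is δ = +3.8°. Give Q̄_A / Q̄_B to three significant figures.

— Configuration A (φ=+36.5°):
Solar declination: sin δ = sin ε · sin λ_s = sin 23.44° × sin 153.3° = 0.17873, so δ = +10.296°.
cos H₀ = −tan(+36.5°) tan(+10.296°) = -0.1344, H₀ = 1.7056 rad.
Bracket: H₀ sin φ sin δ + cos φ cos δ sin H₀ = 1.7056×0.59482×0.17873 + 0.80386×0.98390×0.99092 = 0.181326 + 0.783736 = 0.965062.
Q̄ = (S₀/π) × [bracket] = (1361/π) × 0.965062 = 418.08 W/m².
— Configuration B (φ=+36.5°):
cos H₀ = −tan(+36.5°) tan(+3.800°) = -0.0491, H₀ = 1.6200 rad.
Bracket: H₀ sin φ sin δ + cos φ cos δ sin H₀ = 1.6200×0.59482×0.06627 + 0.80386×0.99780×0.99879 = 0.063858 + 0.801121 = 0.864979.
Q̄ = (S₀/π) × [bracket] = (1361/π) × 0.864979 = 374.73 W/m².
Ratio Q̄_A / Q̄_B = 418.08 / 374.73 = 1.116.

Q̄_A / Q̄_B ≈ 1.12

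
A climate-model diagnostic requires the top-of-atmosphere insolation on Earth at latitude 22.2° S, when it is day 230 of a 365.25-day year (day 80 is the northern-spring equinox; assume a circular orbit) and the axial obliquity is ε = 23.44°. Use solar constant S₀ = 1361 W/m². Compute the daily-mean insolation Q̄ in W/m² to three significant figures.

Q̄ ≈ 339 W/m²

Solar longitude: λ_s = 360° × (230 − 80)/365.25 = 147.844°.
sin δ = sin 23.44° × sin 147.844° = 0.21171, so δ = +12.223°.
cos H₀ = −tan(-22.2°) tan(+12.223°) = 0.0884, H₀ = 1.4823 rad.
Bracket: H₀ sin φ sin δ + cos φ cos δ sin H₀ = 1.4823×-0.37784×0.21171 + 0.92587×0.97733×0.99608 = -0.118573 + 0.901333 = 0.782760.
Q̄ = (S₀/π) × [bracket] = (1361/π) × 0.782760 = 339.1 W/m².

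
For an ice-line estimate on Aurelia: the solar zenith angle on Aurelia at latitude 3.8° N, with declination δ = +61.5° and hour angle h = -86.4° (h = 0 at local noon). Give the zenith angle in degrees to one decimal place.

cos θ_z = sin ϕ sin δ + cos ϕ cos δ cos h = 0.058243 + 0.029895 = 0.088138.
θ_z = arccos(0.088138) = 84.9°.

θ_z = 84.9°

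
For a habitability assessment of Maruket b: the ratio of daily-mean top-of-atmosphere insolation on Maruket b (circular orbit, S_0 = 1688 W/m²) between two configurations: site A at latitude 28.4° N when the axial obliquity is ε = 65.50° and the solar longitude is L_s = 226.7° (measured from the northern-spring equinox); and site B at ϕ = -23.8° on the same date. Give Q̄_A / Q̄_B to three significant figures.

Q̄_A / Q̄_B ≈ 0.208

— Configuration A (ϕ=+28.4°):
Solar declination: sin δ = sin ε · sin L_s = sin 65.50° × sin 226.7° = -0.66225, so δ = -41.471°.
cos h₀ = −tan(+28.4°) tan(-41.471°) = 0.4779, h₀ = 1.0725 rad.
Bracket: h₀ sin ϕ sin δ + cos ϕ cos δ sin h₀ = 1.0725×0.47562×-0.66225 + 0.87965×0.74929×0.87842 = -0.337815 + 0.578978 = 0.241163.
Q̄ = (S_0/π) × [bracket] = (1688/π) × 0.241163 = 129.58 W/m².
— Configuration B (ϕ=-23.8°):
cos h₀ = −tan(-23.8°) tan(-41.471°) = -0.3898, h₀ = 1.9712 rad.
Bracket: h₀ sin ϕ sin δ + cos ϕ cos δ sin h₀ = 1.9712×-0.40355×-0.66225 + 0.91496×0.74929×0.92089 = 0.526805 + 0.631335 = 1.158140.
Q̄ = (S_0/π) × [bracket] = (1688/π) × 1.158140 = 622.28 W/m².
Ratio Q̄_A / Q̄_B = 129.58 / 622.28 = 0.2082.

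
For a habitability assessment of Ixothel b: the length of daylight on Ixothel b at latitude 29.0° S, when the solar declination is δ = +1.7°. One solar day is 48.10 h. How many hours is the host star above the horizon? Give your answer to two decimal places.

cos h₀ = −tan ϕ · tan δ = −tan(-29.0°) × tan(+1.700°) = 0.0165, so h₀ = 1.5543 rad = 89.06°.
Daylight = 2h₀/(2π) × 48.10 h = (1.5543/π) × 48.10 = 23.80 h.

23.80 h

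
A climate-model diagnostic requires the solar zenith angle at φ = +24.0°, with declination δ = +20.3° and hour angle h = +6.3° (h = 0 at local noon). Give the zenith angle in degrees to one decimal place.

cos θ_z = sin φ sin δ + cos φ cos δ cos h = 0.141111 + 0.851630 = 0.992741.
θ_z = arccos(0.992741) = 6.9°.

θ_z = 6.9°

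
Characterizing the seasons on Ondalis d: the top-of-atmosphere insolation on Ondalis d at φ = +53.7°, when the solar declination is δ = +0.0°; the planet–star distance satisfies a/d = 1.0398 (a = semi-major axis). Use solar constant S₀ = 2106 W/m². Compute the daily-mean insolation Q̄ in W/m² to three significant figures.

cos H₀ = −tan(+53.7°) tan(+0.000°) = -0.0000, H₀ = 1.5708 rad.
Bracket: H₀ sin φ sin δ + cos φ cos δ sin H₀ = 1.5708×0.80593×0.00000 + 0.59201×1.00000×1.00000 = 0.000000 + 0.592010 = 0.592010.
Inverse-square distance factor (a/d)² = 1.0398² = 1.081184.
Q̄ = (S₀/π) × 1.081184 × [bracket] = (2106/π) × 1.081184 × 0.592010 = 429.1 W/m².

Q̄ ≈ 429 W/m²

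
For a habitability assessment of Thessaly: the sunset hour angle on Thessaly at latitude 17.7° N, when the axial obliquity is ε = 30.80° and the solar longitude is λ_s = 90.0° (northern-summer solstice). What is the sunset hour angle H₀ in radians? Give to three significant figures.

H₀ = 1.76 rad

Solar declination: sin δ = sin ε · sin λ_s = sin 30.80° × sin 90.0° = 0.51204, so δ = +30.800°.
cos H₀ = −tan φ · tan δ = −tan(+17.7°) × tan(+30.800°) = -0.1902, so H₀ = 1.7622 rad = 100.97°.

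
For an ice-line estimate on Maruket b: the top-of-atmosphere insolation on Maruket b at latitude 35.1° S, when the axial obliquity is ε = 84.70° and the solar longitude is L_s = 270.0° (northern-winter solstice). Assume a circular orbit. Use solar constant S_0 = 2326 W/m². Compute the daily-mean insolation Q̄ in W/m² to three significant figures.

Solar declination: sin δ = sin ε · sin L_s = sin 84.70° × sin 270.0° = -0.99572, so δ = -84.700°.
cos h₀ = −tan(-35.1°) tan(-84.700°) = -7.5761 ≤ −1 ⇒ polar day, h₀ = π.
Bracket: h₀ sin ϕ sin δ + cos ϕ cos δ sin h₀ = 3.1416×-0.57501×-0.99572 + 0.81815×0.09237×0.00000 = 1.798720 + 0.000000 = 1.798720.
Q̄ = (S_0/π) × [bracket] = (2326/π) × 1.798720 = 1332 W/m².

Q̄ ≈ 1.33e+03 W/m²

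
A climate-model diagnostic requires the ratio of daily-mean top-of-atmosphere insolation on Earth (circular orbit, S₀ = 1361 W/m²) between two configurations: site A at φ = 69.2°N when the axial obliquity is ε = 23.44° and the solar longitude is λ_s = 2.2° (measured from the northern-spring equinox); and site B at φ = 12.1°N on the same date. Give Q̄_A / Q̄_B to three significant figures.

— Configuration A (φ=+69.2°):
Solar declination: sin δ = sin ε · sin λ_s = sin 23.44° × sin 2.2° = 0.01527, so δ = +0.875°.
cos H₀ = −tan(+69.2°) tan(+0.875°) = -0.0402, H₀ = 1.6110 rad.
Bracket: H₀ sin φ sin δ + cos φ cos δ sin H₀ = 1.6110×0.93483×0.01527 + 0.35511×0.99988×0.99919 = 0.022997 + 0.354780 = 0.377777.
Q̄ = (S₀/π) × [bracket] = (1361/π) × 0.377777 = 163.66 W/m².
— Configuration B (φ=+12.1°):
cos H₀ = −tan(+12.1°) tan(+0.875°) = -0.0033, H₀ = 1.5741 rad.
Bracket: H₀ sin φ sin δ + cos φ cos δ sin H₀ = 1.5741×0.20962×0.01527 + 0.97778×0.99988×0.99999 = 0.005039 + 0.977653 = 0.982692.
Q̄ = (S₀/π) × [bracket] = (1361/π) × 0.982692 = 425.72 W/m².
Ratio Q̄_A / Q̄_B = 163.66 / 425.72 = 0.3844.

Q̄_A / Q̄_B ≈ 0.384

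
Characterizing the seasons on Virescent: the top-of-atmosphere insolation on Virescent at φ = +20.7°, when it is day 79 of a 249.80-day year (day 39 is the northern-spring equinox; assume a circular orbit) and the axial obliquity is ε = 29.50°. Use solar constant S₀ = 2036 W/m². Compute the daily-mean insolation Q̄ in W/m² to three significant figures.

Solar longitude: λ_s = 360° × (79 − 39)/249.80 = 57.646°.
sin δ = sin 29.50° × sin 57.646° = 0.41598, so δ = +24.581°.
cos H₀ = −tan(+20.7°) tan(+24.581°) = -0.1729, H₀ = 1.7445 rad.
Bracket: H₀ sin φ sin δ + cos φ cos δ sin H₀ = 1.7445×0.35347×0.41598 + 0.93544×0.90937×0.98495 = 0.256505 + 0.837859 = 1.094364.
Q̄ = (S₀/π) × [bracket] = (2036/π) × 1.094364 = 709.2 W/m².

Q̄ ≈ 709 W/m²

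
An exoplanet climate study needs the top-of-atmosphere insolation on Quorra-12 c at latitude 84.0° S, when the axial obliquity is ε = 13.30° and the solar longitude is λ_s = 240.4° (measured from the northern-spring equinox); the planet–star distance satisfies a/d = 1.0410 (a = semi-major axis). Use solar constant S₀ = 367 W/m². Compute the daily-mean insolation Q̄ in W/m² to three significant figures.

Q̄ ≈ 79.1 W/m²

Solar declination: sin δ = sin ε · sin λ_s = sin 13.30° × sin 240.4° = -0.20003, so δ = -11.539°.
cos H₀ = −tan(-84.0°) tan(-11.539°) = -1.9424 ≤ −1 ⇒ polar day, H₀ = π.
Bracket: H₀ sin φ sin δ + cos φ cos δ sin H₀ = 3.1416×-0.99452×-0.20003 + 0.10453×0.97979×0.00000 = 0.624971 + 0.000000 = 0.624971.
Inverse-square distance factor (a/d)² = 1.0410² = 1.083681.
Q̄ = (S₀/π) × 1.083681 × [bracket] = (367/π) × 1.083681 × 0.624971 = 79.12 W/m².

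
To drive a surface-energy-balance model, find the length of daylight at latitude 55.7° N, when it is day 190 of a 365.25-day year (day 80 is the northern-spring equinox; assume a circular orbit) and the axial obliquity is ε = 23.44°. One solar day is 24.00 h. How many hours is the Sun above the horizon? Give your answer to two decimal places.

Solar longitude: L_s = 360° × (190 − 80)/365.25 = 108.419°.
sin δ = sin 23.44° × sin 108.419° = 0.37741, so δ = +22.173°.
cos h₀ = −tan ϕ · tan δ = −tan(+55.7°) × tan(+22.173°) = -0.5974, so h₀ = 2.2111 rad = 126.69°.
Daylight = 2h₀/(2π) × 24.00 h = (2.2111/π) × 24.00 = 16.89 h.

16.89 h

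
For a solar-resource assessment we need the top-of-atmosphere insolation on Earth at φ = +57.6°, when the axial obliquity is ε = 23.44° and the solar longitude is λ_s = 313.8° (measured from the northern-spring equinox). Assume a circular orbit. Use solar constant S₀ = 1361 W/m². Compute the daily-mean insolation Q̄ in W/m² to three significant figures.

Q̄ ≈ 82.7 W/m²

Solar declination: sin δ = sin ε · sin λ_s = sin 23.44° × sin 313.8° = -0.28711, so δ = -16.685°.
cos H₀ = −tan(+57.6°) tan(-16.685°) = 0.4723, H₀ = 1.0789 rad.
Bracket: H₀ sin φ sin δ + cos φ cos δ sin H₀ = 1.0789×0.84433×-0.28711 + 0.53583×0.95790×0.88144 = -0.261542 + 0.452418 = 0.190876.
Q̄ = (S₀/π) × [bracket] = (1361/π) × 0.190876 = 82.69 W/m².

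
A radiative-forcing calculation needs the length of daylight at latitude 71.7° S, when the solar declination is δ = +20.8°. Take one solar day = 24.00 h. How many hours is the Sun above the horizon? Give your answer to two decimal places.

cos h₀ = −tan ϕ · tan δ = 1.1486 ≥ 1, so the Sun never rises (polar night) and h₀ = 0.
Daylight = 2h₀/(2π) × 24.00 h = (0.0000/π) × 24.00 = 0.00 h.

0.00 h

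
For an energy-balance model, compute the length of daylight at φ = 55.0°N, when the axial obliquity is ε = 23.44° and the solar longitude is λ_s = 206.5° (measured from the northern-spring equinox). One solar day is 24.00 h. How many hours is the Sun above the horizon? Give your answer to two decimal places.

10.01 h

Solar declination: sin δ = sin ε · sin λ_s = sin 23.44° × sin 206.5° = -0.17749, so δ = -10.224°.
cos H₀ = −tan φ · tan δ = −tan(+55.0°) × tan(-10.224°) = 0.2576, so H₀ = 1.3103 rad = 75.07°.
Daylight = 2H₀/(2π) × 24.00 h = (1.3103/π) × 24.00 = 10.01 h.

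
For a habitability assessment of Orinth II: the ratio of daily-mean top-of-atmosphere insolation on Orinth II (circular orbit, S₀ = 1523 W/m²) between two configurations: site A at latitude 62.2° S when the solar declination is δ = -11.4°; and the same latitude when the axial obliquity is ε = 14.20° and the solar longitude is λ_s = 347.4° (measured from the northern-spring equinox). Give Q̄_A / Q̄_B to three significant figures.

— Configuration A (φ=-62.2°):
cos H₀ = −tan(-62.2°) tan(-11.400°) = -0.3824, H₀ = 1.9632 rad.
Bracket: H₀ sin φ sin δ + cos φ cos δ sin H₀ = 1.9632×-0.88458×-0.19766 + 0.46639×0.98027×0.92398 = 0.343258 + 0.422433 = 0.765691.
Q̄ = (S₀/π) × [bracket] = (1523/π) × 0.765691 = 371.20 W/m².
— Configuration B (φ=-62.2°):
Solar declination: sin δ = sin ε · sin λ_s = sin 14.20° × sin 347.4° = -0.05351, so δ = -3.067°.
cos H₀ = −tan(-62.2°) tan(-3.067°) = -0.1016, H₀ = 1.6726 rad.
Bracket: H₀ sin φ sin δ + cos φ cos δ sin H₀ = 1.6726×-0.88458×-0.05351 + 0.46639×0.99857×0.99482 = 0.079171 + 0.463311 = 0.542482.
Q̄ = (S₀/π) × [bracket] = (1523/π) × 0.542482 = 262.99 W/m².
Ratio Q̄_A / Q̄_B = 371.20 / 262.99 = 1.411.

Q̄_A / Q̄_B ≈ 1.41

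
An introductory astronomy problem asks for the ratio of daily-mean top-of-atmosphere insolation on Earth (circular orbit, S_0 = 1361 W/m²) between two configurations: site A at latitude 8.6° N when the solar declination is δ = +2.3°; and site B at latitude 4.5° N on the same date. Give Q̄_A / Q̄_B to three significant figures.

— Configuration A (ϕ=+8.6°):
cos h₀ = −tan(+8.6°) tan(+2.300°) = -0.0061, h₀ = 1.5769 rad.
Bracket: h₀ sin ϕ sin δ + cos ϕ cos δ sin h₀ = 1.5769×0.14954×0.04013 + 0.98876×0.99919×0.99998 = 0.009463 + 0.987939 = 0.997402.
Q̄ = (S_0/π) × [bracket] = (1361/π) × 0.997402 = 432.09 W/m².
— Configuration B (ϕ=+4.5°):
cos h₀ = −tan(+4.5°) tan(+2.300°) = -0.0032, h₀ = 1.5740 rad.
Bracket: h₀ sin ϕ sin δ + cos ϕ cos δ sin h₀ = 1.5740×0.07846×0.04013 + 0.99692×0.99919×1.00000 = 0.004956 + 0.996112 = 1.001068.
Q̄ = (S_0/π) × [bracket] = (1361/π) × 1.001068 = 433.68 W/m².
Ratio Q̄_A / Q̄_B = 432.09 / 433.68 = 0.9963.

Q̄_A / Q̄_B ≈ 0.996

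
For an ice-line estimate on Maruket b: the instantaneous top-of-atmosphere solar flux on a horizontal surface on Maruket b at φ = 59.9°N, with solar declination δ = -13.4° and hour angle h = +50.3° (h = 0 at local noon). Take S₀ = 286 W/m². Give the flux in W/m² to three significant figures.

31.8 W/m²

cos θ_z = sin φ sin δ + cos φ cos δ cos h = -0.200497 + 0.311628 = 0.111131.
Flux = S₀ · cos θ_z = 286 × 0.111131 = 31.78 W/m².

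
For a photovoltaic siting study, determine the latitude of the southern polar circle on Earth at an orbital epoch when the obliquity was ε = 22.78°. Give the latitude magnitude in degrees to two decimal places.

67.22°

The polar circle is the lowest latitude that experiences at least one full rotation of continuous darkness at the northern-summer solstice; it lies at |φ| = 90° − ε = 90° − 22.78° = 67.22°.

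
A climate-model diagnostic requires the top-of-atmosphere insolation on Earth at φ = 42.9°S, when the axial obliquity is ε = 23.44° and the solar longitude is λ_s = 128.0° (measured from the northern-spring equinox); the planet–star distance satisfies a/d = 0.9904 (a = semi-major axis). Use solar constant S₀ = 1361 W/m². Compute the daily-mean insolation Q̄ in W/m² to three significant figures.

Solar declination: sin δ = sin ε · sin λ_s = sin 23.44° × sin 128.0° = 0.31346, so δ = +18.268°.
cos H₀ = −tan(-42.9°) tan(+18.268°) = 0.3067, H₀ = 1.2590 rad.
Bracket: H₀ sin φ sin δ + cos φ cos δ sin H₀ = 1.2590×-0.68072×0.31346 + 0.73254×0.94960×0.95179 = -0.268644 + 0.662084 = 0.393440.
Inverse-square distance factor (a/d)² = 0.9904² = 0.980892.
Q̄ = (S₀/π) × 0.980892 × [bracket] = (1361/π) × 0.980892 × 0.393440 = 167.2 W/m².

Q̄ ≈ 167 W/m²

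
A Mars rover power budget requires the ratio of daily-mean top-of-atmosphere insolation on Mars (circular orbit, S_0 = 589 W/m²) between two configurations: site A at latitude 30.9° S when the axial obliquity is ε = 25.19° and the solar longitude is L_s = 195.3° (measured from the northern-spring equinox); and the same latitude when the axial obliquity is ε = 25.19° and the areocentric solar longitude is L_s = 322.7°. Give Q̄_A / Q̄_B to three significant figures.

Q̄_A / Q̄_B ≈ 0.902

— Configuration A (ϕ=-30.9°):
Solar declination: sin δ = sin ε · sin L_s = sin 25.19° × sin 195.3° = -0.11231, so δ = -6.448°.
cos h₀ = −tan(-30.9°) tan(-6.448°) = -0.0676, h₀ = 1.6385 rad.
Bracket: h₀ sin ϕ sin δ + cos ϕ cos δ sin h₀ = 1.6385×-0.51354×-0.11231 + 0.85806×0.99367×0.99771 = 0.094502 + 0.850676 = 0.945178.
Q̄ = (S_0/π) × [bracket] = (589/π) × 0.945178 = 177.21 W/m².
— Configuration B (ϕ=-30.9°):
sin δ = sin 25.19° × sin 322.7° = -0.25792, so δ = -14.947°.
cos h₀ = −tan(-30.9°) tan(-14.947°) = -0.1598, h₀ = 1.7313 rad.
Bracket: h₀ sin ϕ sin δ + cos ϕ cos δ sin h₀ = 1.7313×-0.51354×-0.25792 + 0.85806×0.96617×0.98715 = 0.229315 + 0.818379 = 1.047694.
Q̄ = (S_0/π) × [bracket] = (589/π) × 1.047694 = 196.43 W/m².
Ratio Q̄_A / Q̄_B = 177.21 / 196.43 = 0.9022.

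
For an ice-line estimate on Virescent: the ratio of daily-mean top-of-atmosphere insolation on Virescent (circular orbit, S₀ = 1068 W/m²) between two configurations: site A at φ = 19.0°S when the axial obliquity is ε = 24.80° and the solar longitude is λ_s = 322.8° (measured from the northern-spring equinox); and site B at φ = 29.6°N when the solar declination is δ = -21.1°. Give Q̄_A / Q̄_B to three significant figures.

Q̄_A / Q̄_B ≈ 1.90

— Configuration A (φ=-19.0°):
Solar declination: sin δ = sin ε · sin λ_s = sin 24.80° × sin 322.8° = -0.25360, so δ = -14.691°.
cos H₀ = −tan(-19.0°) tan(-14.691°) = -0.0903, H₀ = 1.6612 rad.
Bracket: H₀ sin φ sin δ + cos φ cos δ sin H₀ = 1.6612×-0.32557×-0.25360 + 0.94552×0.96731×0.99592 = 0.137156 + 0.910879 = 1.048035.
Q̄ = (S₀/π) × [bracket] = (1068/π) × 1.048035 = 356.28 W/m².
— Configuration B (φ=+29.6°):
cos H₀ = −tan(+29.6°) tan(-21.100°) = 0.2192, H₀ = 1.3498 rad.
Bracket: H₀ sin φ sin δ + cos φ cos δ sin H₀ = 1.3498×0.49394×-0.36000 + 0.86949×0.93295×0.97568 = -0.240019 + 0.791463 = 0.551444.
Q̄ = (S₀/π) × [bracket] = (1068/π) × 0.551444 = 187.47 W/m².
Ratio Q̄_A / Q̄_B = 356.28 / 187.47 = 1.900.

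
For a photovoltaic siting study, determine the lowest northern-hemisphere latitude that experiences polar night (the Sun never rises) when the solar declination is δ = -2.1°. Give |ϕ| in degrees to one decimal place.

|ϕ| = 87.9°

Polar night requires cos h₀ = −tan ϕ tan δ ≥ 1, i.e. tan ϕ tan δ ≤ −1.
The boundary is |tan ϕ| · |tan δ| = 1, so |ϕ| = 90° − |δ| = 90° − 2.1° = 87.9° in the northern hemisphere.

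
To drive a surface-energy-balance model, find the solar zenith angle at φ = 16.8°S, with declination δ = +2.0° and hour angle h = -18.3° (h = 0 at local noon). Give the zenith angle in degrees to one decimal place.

cos θ_z = sin φ sin δ + cos φ cos δ cos h = -0.010087 + 0.908350 = 0.898263.
θ_z = arccos(0.898263) = 26.1°.

θ_z = 26.1°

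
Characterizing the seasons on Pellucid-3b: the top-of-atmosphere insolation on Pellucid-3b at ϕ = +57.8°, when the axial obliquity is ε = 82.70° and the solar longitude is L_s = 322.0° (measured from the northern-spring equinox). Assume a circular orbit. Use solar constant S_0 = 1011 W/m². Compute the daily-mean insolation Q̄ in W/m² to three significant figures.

Solar declination: sin δ = sin ε · sin L_s = sin 82.70° × sin 322.0° = -0.61067, so δ = -37.638°.
cos h₀ = −tan(+57.8°) tan(-37.638°) = 1.2246 ≥ 1 ⇒ polar night, h₀ = 0 and Q̄ = 0.

Q̄ ≈ 0.00 W/m²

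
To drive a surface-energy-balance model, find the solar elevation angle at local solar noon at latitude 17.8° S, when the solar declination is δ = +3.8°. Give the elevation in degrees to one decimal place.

68.4°

At local noon the hour angle is zero, so the zenith angle equals |φ − δ| = |-17.8° − (+3.800°)| = 21.600°.
Elevation = 90° − 21.600° = 68.4°.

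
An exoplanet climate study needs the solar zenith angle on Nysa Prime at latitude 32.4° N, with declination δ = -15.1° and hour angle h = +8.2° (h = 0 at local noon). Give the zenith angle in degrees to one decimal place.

θ_z = 48.1°

cos θ_z = sin φ sin δ + cos φ cos δ cos h = -0.139585 + 0.806841 = 0.667256.
θ_z = arccos(0.667256) = 48.1°.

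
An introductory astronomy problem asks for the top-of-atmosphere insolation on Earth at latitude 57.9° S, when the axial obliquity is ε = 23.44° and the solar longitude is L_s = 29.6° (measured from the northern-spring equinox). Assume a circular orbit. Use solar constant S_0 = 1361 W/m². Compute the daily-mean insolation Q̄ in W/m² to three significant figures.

Solar declination: sin δ = sin ε · sin L_s = sin 23.44° × sin 29.6° = 0.19648, so δ = +11.331°.
cos h₀ = −tan(-57.9°) tan(+11.331°) = 0.3195, h₀ = 1.2456 rad.
Bracket: h₀ sin ϕ sin δ + cos ϕ cos δ sin h₀ = 1.2456×-0.84712×0.19648 + 0.53140×0.98051×0.94760 = -0.207320 + 0.493740 = 0.286420.
Q̄ = (S_0/π) × [bracket] = (1361/π) × 0.286420 = 124.1 W/m².

Q̄ ≈ 124 W/m²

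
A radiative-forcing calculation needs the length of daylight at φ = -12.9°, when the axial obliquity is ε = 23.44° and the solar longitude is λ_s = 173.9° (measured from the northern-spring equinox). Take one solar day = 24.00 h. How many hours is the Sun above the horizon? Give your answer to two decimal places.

11.93 h

Solar declination: sin δ = sin ε · sin λ_s = sin 23.44° × sin 173.9° = 0.04227, so δ = +2.423°.
cos H₀ = −tan φ · tan δ = −tan(-12.9°) × tan(+2.423°) = 0.0097, so H₀ = 1.5611 rad = 89.44°.
Daylight = 2H₀/(2π) × 24.00 h = (1.5611/π) × 24.00 = 11.93 h.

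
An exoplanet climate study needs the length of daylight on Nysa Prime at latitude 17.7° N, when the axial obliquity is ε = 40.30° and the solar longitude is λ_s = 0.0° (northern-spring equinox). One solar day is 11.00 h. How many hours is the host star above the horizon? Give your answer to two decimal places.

5.50 h

Solar declination: sin δ = sin ε · sin λ_s = sin 40.30° × sin 0.0° = 0.00000, so δ = +0.000°.
cos H₀ = −tan φ · tan δ = −tan(+17.7°) × tan(+0.000°) = -0.0000, so H₀ = 1.5708 rad = 90.00°.
Daylight = 2H₀/(2π) × 11.00 h = (1.5708/π) × 11.00 = 5.50 h.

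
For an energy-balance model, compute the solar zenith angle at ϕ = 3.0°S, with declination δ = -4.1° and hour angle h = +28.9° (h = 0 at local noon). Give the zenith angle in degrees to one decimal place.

cos θ_z = sin ϕ sin δ + cos ϕ cos δ cos h = 0.003742 + 0.872027 = 0.875769.
θ_z = arccos(0.875769) = 28.9°.

θ_z = 28.9°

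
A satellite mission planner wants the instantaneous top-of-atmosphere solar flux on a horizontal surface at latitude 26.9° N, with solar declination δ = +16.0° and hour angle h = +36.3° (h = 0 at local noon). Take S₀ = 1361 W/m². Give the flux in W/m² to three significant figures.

cos θ_z = sin φ sin δ + cos φ cos δ cos h = 0.124708 + 0.690883 = 0.815591.
Flux = S₀ · cos θ_z = 1361 × 0.815591 = 1110 W/m².

1.11e+03 W/m²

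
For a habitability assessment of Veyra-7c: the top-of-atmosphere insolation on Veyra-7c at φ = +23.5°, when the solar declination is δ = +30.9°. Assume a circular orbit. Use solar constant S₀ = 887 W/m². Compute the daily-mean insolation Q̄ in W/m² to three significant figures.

Q̄ ≈ 321 W/m²

cos H₀ = −tan(+23.5°) tan(+30.900°) = -0.2602, H₀ = 1.8341 rad.
Bracket: H₀ sin φ sin δ + cos φ cos δ sin H₀ = 1.8341×0.39875×0.51354 + 0.91706×0.85806×0.96555 = 0.375576 + 0.759784 = 1.135360.
Q̄ = (S₀/π) × [bracket] = (887/π) × 1.135360 = 320.6 W/m².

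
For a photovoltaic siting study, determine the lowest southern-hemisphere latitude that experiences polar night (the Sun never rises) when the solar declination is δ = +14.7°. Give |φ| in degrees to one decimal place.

Polar night requires cos H₀ = −tan φ tan δ ≥ 1, i.e. tan φ tan δ ≤ −1.
The boundary is |tan φ| · |tan δ| = 1, so |φ| = 90° − |δ| = 90° − 14.7° = 75.3° in the southern hemisphere.

|φ| = 75.3°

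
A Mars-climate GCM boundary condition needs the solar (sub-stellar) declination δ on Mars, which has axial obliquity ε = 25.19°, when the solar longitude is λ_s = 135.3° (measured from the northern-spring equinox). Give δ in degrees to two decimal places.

δ = +17.42°

sin δ = sin ε · sin λ_s = sin 25.19° × sin 135.3° = 0.299380.
δ = arcsin(0.299380) = +17.42°.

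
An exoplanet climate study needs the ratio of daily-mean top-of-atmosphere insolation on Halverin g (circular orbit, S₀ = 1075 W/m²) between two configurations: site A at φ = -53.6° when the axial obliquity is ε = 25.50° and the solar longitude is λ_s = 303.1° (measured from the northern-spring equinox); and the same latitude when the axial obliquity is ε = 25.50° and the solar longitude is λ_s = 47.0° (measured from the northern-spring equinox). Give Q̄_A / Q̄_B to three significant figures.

Q̄_A / Q̄_B ≈ 4.87

— Configuration A (φ=-53.6°):
Solar declination: sin δ = sin ε · sin λ_s = sin 25.50° × sin 303.1° = -0.36065, so δ = -21.140°.
cos H₀ = −tan(-53.6°) tan(-21.140°) = -0.5245, H₀ = 2.1229 rad.
Bracket: H₀ sin φ sin δ + cos φ cos δ sin H₀ = 2.1229×-0.80489×-0.36065 + 0.59342×0.93270×0.85143 = 0.616243 + 0.471252 = 1.087495.
Q̄ = (S₀/π) × [bracket] = (1075/π) × 1.087495 = 372.12 W/m².
— Configuration B (φ=-53.6°):
Solar declination: sin δ = sin ε · sin λ_s = sin 25.50° × sin 47.0° = 0.31486, so δ = +18.352°.
cos H₀ = −tan(-53.6°) tan(+18.352°) = 0.4499, H₀ = 1.1041 rad.
Bracket: H₀ sin φ sin δ + cos φ cos δ sin H₀ = 1.1041×-0.80489×0.31486 + 0.59342×0.94914×0.89306 = -0.279809 + 0.503006 = 0.223197.
Q̄ = (S₀/π) × [bracket] = (1075/π) × 0.223197 = 76.374 W/m².
Ratio Q̄_A / Q̄_B = 372.12 / 76.374 = 4.872.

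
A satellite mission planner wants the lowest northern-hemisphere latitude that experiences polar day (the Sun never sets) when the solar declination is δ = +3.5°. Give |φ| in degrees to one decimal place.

|φ| = 86.5°

Polar day requires cos H₀ = −tan φ tan δ ≤ −1, i.e. tan φ tan δ ≥ 1.
The boundary is |tan φ| · |tan δ| = 1, so |φ| = 90° − |δ| = 90° − 3.5° = 86.5° in the northern hemisphere.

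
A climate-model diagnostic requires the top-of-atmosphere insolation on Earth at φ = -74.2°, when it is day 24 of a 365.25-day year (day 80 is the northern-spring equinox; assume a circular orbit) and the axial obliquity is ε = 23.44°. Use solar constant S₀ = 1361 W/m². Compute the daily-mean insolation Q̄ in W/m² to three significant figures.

Solar longitude: λ_s = 360° × (24 − 80)/365.25 = -55.195°, i.e. -55.195° + 360° = 304.805°.
sin δ = sin 23.44° × sin 304.805° = -0.32662, so δ = -19.064°.
cos H₀ = −tan(-74.2°) tan(-19.064°) = -1.2212 ≤ −1 ⇒ polar day, H₀ = π.
Bracket: H₀ sin φ sin δ + cos φ cos δ sin H₀ = 3.1416×-0.96222×-0.32662 + 0.27228×0.94515×0.00000 = 0.987343 + 0.000000 = 0.987343.
Q̄ = (S₀/π) × [bracket] = (1361/π) × 0.987343 = 427.7 W/m².

Q̄ ≈ 428 W/m²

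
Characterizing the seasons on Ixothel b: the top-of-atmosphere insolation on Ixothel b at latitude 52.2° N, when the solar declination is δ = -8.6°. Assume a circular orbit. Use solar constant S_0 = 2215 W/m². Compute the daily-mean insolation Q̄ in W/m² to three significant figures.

Q̄ ≈ 305 W/m²

cos h₀ = −tan(+52.2°) tan(-8.600°) = 0.1950, h₀ = 1.3746 rad.
Bracket: h₀ sin ϕ sin δ + cos ϕ cos δ sin h₀ = 1.3746×0.79016×-0.14954 + 0.61291×0.98876×0.98081 = -0.162423 + 0.594391 = 0.431968.
Q̄ = (S_0/π) × [bracket] = (2215/π) × 0.431968 = 304.6 W/m².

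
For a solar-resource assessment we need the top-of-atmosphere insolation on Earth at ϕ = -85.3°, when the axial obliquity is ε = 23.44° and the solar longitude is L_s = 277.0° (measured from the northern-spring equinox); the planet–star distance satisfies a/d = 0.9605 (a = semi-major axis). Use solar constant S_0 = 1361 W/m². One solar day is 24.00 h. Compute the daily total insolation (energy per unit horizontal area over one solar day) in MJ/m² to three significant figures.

Solar declination: sin δ = sin ε · sin L_s = sin 23.44° × sin 277.0° = -0.39482, so δ = -23.255°.
cos h₀ = −tan(-85.3°) tan(-23.255°) = -5.2270 ≤ −1 ⇒ polar day, h₀ = π.
Bracket: h₀ sin ϕ sin δ + cos ϕ cos δ sin h₀ = 3.1416×-0.99664×-0.39482 + 0.08194×0.91876×0.00000 = 1.236199 + 0.000000 = 1.236199.
Inverse-square distance factor (a/d)² = 0.9605² = 0.922560.
Q̄ = (S_0/π) × 0.922560 × [bracket] = (1361/π) × 0.922560 × 1.236199 = 494.07 W/m².
Daily total = Q̄ × 24.00 h × 3600 s/h = 494.07 × 24.00 × 3600 / 10⁶ = 42.69 MJ/m².

42.7 MJ/m²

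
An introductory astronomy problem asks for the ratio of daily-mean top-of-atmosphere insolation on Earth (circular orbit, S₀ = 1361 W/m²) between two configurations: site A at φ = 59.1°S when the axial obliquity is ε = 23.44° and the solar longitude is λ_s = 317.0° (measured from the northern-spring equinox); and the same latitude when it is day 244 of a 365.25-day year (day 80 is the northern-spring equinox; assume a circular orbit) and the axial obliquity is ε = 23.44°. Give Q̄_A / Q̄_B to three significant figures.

Q̄_A / Q̄_B ≈ 2.60

— Configuration A (φ=-59.1°):
Solar declination: sin δ = sin ε · sin λ_s = sin 23.44° × sin 317.0° = -0.27129, so δ = -15.741°.
cos H₀ = −tan(-59.1°) tan(-15.741°) = -0.4710, H₀ = 2.0612 rad.
Bracket: H₀ sin φ sin δ + cos φ cos δ sin H₀ = 2.0612×-0.85806×-0.27129 + 0.51354×0.96250×0.88216 = 0.479813 + 0.436036 = 0.915849.
Q̄ = (S₀/π) × [bracket] = (1361/π) × 0.915849 = 396.76 W/m².
— Configuration B (φ=-59.1°):
Solar longitude: λ_s = 360° × (244 − 80)/365.25 = 161.643°.
sin δ = sin 23.44° × sin 161.643° = 0.12528, so δ = +7.197°.
cos H₀ = −tan(-59.1°) tan(+7.197°) = 0.2110, H₀ = 1.3582 rad.
Bracket: H₀ sin φ sin δ + cos φ cos δ sin H₀ = 1.3582×-0.85806×0.12528 + 0.51354×0.99212×0.97749 = -0.146003 + 0.498025 = 0.352022.
Q̄ = (S₀/π) × [bracket] = (1361/π) × 0.352022 = 152.50 W/m².
Ratio Q̄_A / Q̄_B = 396.76 / 152.50 = 2.602.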